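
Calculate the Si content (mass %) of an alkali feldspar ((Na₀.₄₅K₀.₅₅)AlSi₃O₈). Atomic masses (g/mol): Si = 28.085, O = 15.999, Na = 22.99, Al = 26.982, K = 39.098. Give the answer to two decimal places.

31.08 mass %

Molar mass of (Na₀.₄₅K₀.₅₅)AlSi₃O₈: 0.45*22.99 + 0.55*39.098 + 1*26.982 + 3*28.085 + 8*15.999 = 271.078 g/mol.
Mass of Si per formula unit: 3 × 28.085 = 84.255 g.
Weight fraction Si = 84.255 / 271.078 = 0.3108.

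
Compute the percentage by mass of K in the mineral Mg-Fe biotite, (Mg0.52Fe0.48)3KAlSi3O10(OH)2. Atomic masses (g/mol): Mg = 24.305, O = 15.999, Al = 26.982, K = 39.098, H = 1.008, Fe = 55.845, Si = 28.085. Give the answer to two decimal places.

8.45 mass %

M((Mg0.52Fe0.48)3KAlSi3O10(OH)2) = 462.672 g/mol.
K contributes 1 × 39.098 = 39.098 g per mole.
39.098/462.672 = 0.0845 → 8.45%.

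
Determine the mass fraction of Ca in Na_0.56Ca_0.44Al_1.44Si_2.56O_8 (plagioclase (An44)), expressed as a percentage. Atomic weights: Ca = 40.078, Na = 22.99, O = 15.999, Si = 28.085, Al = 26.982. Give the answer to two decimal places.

6.55 wt%

Molar mass of Na_0.56Ca_0.44Al_1.44Si_2.56O_8: 0.56*22.99 + 0.44*40.078 + 1.44*26.982 + 2.56*28.085 + 8*15.999 = 269.252 g/mol.
Mass of Ca per formula unit: 0.44 × 40.078 = 17.634 g.
Weight fraction Ca = 17.634 / 269.252 = 0.0655.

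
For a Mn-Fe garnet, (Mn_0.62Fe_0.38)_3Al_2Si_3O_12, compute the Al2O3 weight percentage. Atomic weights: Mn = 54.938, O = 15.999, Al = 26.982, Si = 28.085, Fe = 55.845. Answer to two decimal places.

Formula mass = 496.055 g/mol.
2 Al → 1.0000 mol Al2O3 per formula unit; M(Al2O3) = 101.961, so Al2O3 mass = 101.961 g.
101.961/496.055 × 100 = 20.55 wt%.

20.55 wt%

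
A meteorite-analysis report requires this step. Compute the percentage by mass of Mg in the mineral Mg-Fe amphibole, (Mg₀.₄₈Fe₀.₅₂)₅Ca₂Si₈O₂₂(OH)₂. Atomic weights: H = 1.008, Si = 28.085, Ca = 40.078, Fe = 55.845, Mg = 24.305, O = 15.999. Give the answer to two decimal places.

Formula mass = 2.40·24.305 + 2.60·55.845 + 2·40.078 + 8·28.085 + 24·15.999 + 2·1.008 = 894.357 g/mol, of which 58.332 g is Mg.
So Mg makes up 58.332/894.357 = 0.0652 of the mass, i.e. 6.52%.

6.52 mass %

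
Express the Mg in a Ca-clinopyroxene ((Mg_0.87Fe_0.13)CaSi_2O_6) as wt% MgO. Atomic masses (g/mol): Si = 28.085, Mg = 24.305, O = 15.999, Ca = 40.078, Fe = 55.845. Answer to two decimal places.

15.89 wt%

Formula mass = 220.647 g/mol.
0.87 Mg → 0.8700 mol MgO per formula unit; M(MgO) = 40.304, so MgO mass = 35.064 g.
35.064/220.647 × 100 = 15.89 wt%.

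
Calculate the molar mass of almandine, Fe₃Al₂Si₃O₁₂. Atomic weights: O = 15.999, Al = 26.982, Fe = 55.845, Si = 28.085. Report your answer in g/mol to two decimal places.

497.74 g/mol

Fe: 3 × 55.845 = 167.5350
Al: 2 × 26.982 = 53.9640
Si: 3 × 28.085 = 84.2550
O: 12 × 15.999 = 191.9880
Summing the contributions gives the formula mass.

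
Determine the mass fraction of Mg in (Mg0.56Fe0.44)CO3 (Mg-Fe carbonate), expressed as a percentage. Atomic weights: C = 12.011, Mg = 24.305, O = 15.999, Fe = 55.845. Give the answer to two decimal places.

M((Mg0.56Fe0.44)CO3) = 98.191 g/mol.
Mg contributes 0.56 × 24.305 = 13.611 g per mole.
13.611/98.191 = 0.1386 → 13.86%.

13.86 mass %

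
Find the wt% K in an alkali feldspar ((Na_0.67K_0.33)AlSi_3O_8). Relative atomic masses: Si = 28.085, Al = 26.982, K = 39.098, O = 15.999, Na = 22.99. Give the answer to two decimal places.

4.82 weight percent

Molar mass of (Na_0.67K_0.33)AlSi_3O_8: 0.67·22.99 + 0.33·39.098 + 1·26.982 + 3·28.085 + 8·15.999 = 267.535 g/mol.
Mass of K per formula unit: 0.33 × 39.098 = 12.902 g.
Weight fraction K = 12.902 / 267.535 = 0.0482.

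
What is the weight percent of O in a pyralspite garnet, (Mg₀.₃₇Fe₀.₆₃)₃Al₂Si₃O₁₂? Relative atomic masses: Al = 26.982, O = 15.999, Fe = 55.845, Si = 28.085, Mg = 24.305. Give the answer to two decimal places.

Molar mass of (Mg₀.₃₇Fe₀.₆₃)₃Al₂Si₃O₁₂: 1.11·24.305 + 1.89·55.845 + 2·26.982 + 3·28.085 + 12·15.999 = 462.733 g/mol.
Mass of O per formula unit: 12 × 15.999 = 191.988 g.
Weight fraction O = 191.988 / 462.733 = 0.4149.

41.49 weight percent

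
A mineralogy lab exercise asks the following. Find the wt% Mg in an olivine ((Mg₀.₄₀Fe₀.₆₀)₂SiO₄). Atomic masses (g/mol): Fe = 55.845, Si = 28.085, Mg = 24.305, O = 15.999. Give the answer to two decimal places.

Molar mass of (Mg₀.₄₀Fe₀.₆₀)₂SiO₄: 0.80*24.305 + 1.20*55.845 + 1*28.085 + 4*15.999 = 178.539 g/mol.
Mass of Mg per formula unit: 0.80 × 24.305 = 19.444 g.
Weight fraction Mg = 19.444 / 178.539 = 0.1089.

10.89 wt%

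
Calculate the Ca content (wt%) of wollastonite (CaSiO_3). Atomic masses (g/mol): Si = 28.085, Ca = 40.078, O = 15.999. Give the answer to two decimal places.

34.50 wt%

Formula mass = 1·40.078 + 1·28.085 + 3·15.999 = 116.160 g/mol, of which 40.078 g is Ca.
So Ca makes up 40.078/116.160 = 0.3450 of the mass, i.e. 34.50%.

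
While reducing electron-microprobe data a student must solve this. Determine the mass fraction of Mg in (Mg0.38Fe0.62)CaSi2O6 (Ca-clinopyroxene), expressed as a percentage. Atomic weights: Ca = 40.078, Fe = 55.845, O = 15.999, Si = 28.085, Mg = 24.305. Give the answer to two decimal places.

Formula mass = 0.38*24.305 + 0.62*55.845 + 1*40.078 + 2*28.085 + 6*15.999 = 236.102 g/mol, of which 9.236 g is Mg.
So Mg makes up 9.236/236.102 = 0.0391 of the mass, i.e. 3.91%.

3.91 wt%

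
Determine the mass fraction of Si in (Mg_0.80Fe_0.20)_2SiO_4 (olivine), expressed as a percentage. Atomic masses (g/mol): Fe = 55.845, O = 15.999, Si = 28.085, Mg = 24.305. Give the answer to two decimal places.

Molar mass of (Mg_0.80Fe_0.20)_2SiO_4: 1.60×24.305 + 0.40×55.845 + 1×28.085 + 4×15.999 = 153.307 g/mol.
Mass of Si per formula unit: 1 × 28.085 = 28.085 g.
Weight fraction Si = 28.085 / 153.307 = 0.1832.

18.32 wt%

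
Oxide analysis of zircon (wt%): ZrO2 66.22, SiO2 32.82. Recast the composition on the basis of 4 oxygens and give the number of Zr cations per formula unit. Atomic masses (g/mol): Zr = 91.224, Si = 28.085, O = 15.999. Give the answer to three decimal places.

ZrO2: 66.22/123.222 = 0.53740 mol → 0.53740 mol Zr, 1.07480 mol O.
SiO2: 32.82/60.083 = 0.54624 mol → 0.54624 mol Si, 1.09248 mol O.
Total oxygen = 2.16728 mol. Normalization factor = 4/2.16728 = 1.84563.
Zr per 4 O = 0.53740 × 1.84563 = 0.992.

0.992 Zr apfu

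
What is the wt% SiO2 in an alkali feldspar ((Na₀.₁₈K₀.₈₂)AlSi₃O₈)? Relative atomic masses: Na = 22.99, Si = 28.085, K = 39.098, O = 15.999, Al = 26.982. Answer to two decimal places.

Molar mass of (Na₀.₁₈K₀.₈₂)AlSi₃O₈ = 0.18*22.99 + 0.82*39.098 + 1*26.982 + 3*28.085 + 8*15.999 = 275.428 g/mol.
Each formula unit contains 3 Si, equivalent to 3/1 = 3.0000 mol SiO2.
M(SiO2) = 1×28.085 + 2×15.999 = 60.083 g/mol.
Mass of SiO2 per formula unit = 3.0000 × 60.083 = 180.249 g.
SiO2 wt% = 180.249 / 275.428 × 100 = 65.44%.

65.44 wt%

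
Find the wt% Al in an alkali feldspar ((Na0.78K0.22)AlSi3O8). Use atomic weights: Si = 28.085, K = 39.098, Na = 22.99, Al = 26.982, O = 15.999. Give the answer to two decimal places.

10.15 weight percent

Formula mass = 0.78*22.99 + 0.22*39.098 + 1*26.982 + 3*28.085 + 8*15.999 = 265.763 g/mol, of which 26.982 g is Al.
So Al makes up 26.982/265.763 = 0.1015 of the mass, i.e. 10.15%.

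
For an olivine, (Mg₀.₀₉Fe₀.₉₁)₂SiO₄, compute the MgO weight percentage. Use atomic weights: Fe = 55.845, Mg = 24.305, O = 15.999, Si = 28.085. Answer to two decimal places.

3.66 wt%

Formula mass = 198.094 g/mol.
0.18 Mg → 0.1800 mol MgO per formula unit; M(MgO) = 40.304, so MgO mass = 7.255 g.
7.255/198.094 × 100 = 3.66 wt%.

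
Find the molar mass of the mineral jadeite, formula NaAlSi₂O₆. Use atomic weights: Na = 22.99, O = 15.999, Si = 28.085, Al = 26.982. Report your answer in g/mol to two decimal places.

The formula mass is the sum 1(22.99) + 1(26.982) + 2(28.085) + 6(15.999).

202.14 g/mol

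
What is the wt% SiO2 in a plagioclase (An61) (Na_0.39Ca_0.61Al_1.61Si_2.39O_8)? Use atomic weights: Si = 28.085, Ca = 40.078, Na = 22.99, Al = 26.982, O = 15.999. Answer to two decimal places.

52.80 wt%

Molar mass of Na_0.39Ca_0.61Al_1.61Si_2.39O_8 = 0.39·22.99 + 0.61·40.078 + 1.61·26.982 + 2.39·28.085 + 8·15.999 = 271.970 g/mol.
Each formula unit contains 2.39 Si, equivalent to 2.39/1 = 2.3900 mol SiO2.
M(SiO2) = 1×28.085 + 2×15.999 = 60.083 g/mol.
Mass of SiO2 per formula unit = 2.3900 × 60.083 = 143.598 g.
SiO2 wt% = 143.598 / 271.970 × 100 = 52.80%.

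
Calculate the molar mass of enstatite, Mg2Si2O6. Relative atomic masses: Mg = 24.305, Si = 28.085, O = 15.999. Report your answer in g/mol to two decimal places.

M = 2*24.305 + 2*28.085 + 6*15.999

200.77 g/mol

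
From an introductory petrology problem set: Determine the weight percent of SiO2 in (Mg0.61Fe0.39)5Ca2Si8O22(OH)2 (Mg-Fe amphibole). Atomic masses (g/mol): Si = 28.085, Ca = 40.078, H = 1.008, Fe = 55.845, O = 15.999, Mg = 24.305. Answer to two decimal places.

55.00 wt%

Molar mass of (Mg0.61Fe0.39)5Ca2Si8O22(OH)2 = 3.05·24.305 + 1.95·55.845 + 2·40.078 + 8·28.085 + 24·15.999 + 2·1.008 = 873.856 g/mol.
Each formula unit contains 8 Si, equivalent to 8/1 = 8.0000 mol SiO2.
M(SiO2) = 1×28.085 + 2×15.999 = 60.083 g/mol.
Mass of SiO2 per formula unit = 8.0000 × 60.083 = 480.664 g.
SiO2 wt% = 480.664 / 873.856 × 100 = 55.00%.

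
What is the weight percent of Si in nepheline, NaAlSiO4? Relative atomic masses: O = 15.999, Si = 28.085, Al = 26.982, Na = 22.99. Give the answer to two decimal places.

19.77 wt%

M(NaAlSiO4) = 142.053 g/mol.
Si contributes 1 × 28.085 = 28.085 g per mole.
28.085/142.053 = 0.1977 → 19.77%.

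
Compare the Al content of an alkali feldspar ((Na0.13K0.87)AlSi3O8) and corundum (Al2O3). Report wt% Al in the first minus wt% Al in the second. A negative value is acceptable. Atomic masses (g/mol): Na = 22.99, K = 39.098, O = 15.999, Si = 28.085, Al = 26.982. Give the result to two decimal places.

-43.16 percentage points

M((Na0.13K0.87)AlSi3O8) = 276.233 g/mol, so wt% Al = 26.982/276.233 × 100 = 9.77%.
M(Al2O3) = 101.961 g/mol, so wt% Al = 53.964/101.961 × 100 = 52.93%.
9.77 − 52.93 = -43.16 pp.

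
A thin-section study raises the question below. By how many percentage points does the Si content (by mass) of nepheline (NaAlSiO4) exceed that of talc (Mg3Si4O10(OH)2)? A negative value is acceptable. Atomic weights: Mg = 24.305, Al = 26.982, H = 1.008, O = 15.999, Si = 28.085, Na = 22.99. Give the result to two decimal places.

M(NaAlSiO4) = 142.053 g/mol, so wt% Si = 28.085/142.053 × 100 = 19.77%.
M(Mg3Si4O10(OH)2) = 379.259 g/mol, so wt% Si = 112.340/379.259 × 100 = 29.62%.
19.77 − 29.62 = -9.85 pp.

-9.85 percentage points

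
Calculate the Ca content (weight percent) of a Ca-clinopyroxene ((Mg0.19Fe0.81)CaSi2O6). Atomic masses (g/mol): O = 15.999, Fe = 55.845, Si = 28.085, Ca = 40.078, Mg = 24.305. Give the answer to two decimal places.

16.55 weight percent

Formula mass = 0.19×24.305 + 0.81×55.845 + 1×40.078 + 2×28.085 + 6×15.999 = 242.094 g/mol, of which 40.078 g is Ca.
So Ca makes up 40.078/242.094 = 0.1655 of the mass, i.e. 16.55%.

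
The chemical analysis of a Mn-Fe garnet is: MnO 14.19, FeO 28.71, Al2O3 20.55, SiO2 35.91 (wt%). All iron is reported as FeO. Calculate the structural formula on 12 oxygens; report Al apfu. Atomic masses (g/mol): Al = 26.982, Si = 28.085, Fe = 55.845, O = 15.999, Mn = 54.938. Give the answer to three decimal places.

MnO (M=70.937): mol = 0.20004; Mn = 0.20004, O = 0.20004.
FeO (M=71.844): mol = 0.39962; Fe = 0.39962, O = 0.39962.
Al2O3 (M=101.961): mol = 0.20155; Al = 0.40310, O = 0.60465.
SiO2 (M=60.083): mol = 0.59767; Si = 0.59767, O = 1.19534.
ΣO = 2.39965; factor = 12/ΣO = 5.00073.
Al apfu = 0.40310 × 5.00073 = 2.016.

2.016 Al apfu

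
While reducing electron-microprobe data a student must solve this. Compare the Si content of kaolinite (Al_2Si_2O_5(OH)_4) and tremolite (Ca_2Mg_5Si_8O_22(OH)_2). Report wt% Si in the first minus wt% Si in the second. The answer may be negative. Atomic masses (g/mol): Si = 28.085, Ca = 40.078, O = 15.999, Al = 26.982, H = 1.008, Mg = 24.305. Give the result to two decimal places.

First mineral: 56.170 g Si in 258.157 g formula = 21.76 wt% Si.
Second mineral: 224.680 g Si in 812.353 g formula = 27.66 wt% Si.
21.76% − 27.66% gives a difference of -5.90 percentage points.

-5.90 percentage points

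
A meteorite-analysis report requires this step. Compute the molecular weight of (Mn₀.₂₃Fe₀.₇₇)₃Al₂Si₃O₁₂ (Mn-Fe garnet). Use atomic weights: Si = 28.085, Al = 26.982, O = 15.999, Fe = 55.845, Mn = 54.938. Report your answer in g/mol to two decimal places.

The formula mass is the sum 0.69·54.938 + 2.31·55.845 + 2·26.982 + 3·28.085 + 12·15.999.

497.12 g/mol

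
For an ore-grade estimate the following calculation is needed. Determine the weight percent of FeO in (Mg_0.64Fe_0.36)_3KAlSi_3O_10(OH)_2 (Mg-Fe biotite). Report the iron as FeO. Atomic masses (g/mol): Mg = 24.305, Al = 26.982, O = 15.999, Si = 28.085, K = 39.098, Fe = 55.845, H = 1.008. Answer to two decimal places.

M((Mg_0.64Fe_0.36)_3KAlSi_3O_10(OH)_2) = 451.317 g/mol; M(FeO) = 71.844 g/mol.
Moles FeO per formula unit = 1.08 Fe ÷ 1 = 1.0800.
FeO fraction = (1.0800 × 71.844) / 451.317 = 77.592/451.317 = 0.1719.

17.19 wt%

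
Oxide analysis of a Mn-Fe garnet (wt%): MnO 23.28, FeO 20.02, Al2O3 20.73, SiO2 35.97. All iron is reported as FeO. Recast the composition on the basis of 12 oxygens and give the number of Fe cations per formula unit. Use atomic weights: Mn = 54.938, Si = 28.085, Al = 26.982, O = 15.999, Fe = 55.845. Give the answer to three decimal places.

1.385 Fe apfu

MnO (M=70.937): mol = 0.32818; Mn = 0.32818, O = 0.32818.
FeO (M=71.844): mol = 0.27866; Fe = 0.27866, O = 0.27866.
Al2O3 (M=101.961): mol = 0.20331; Al = 0.40662, O = 0.60993.
SiO2 (M=60.083): mol = 0.59867; Si = 0.59867, O = 1.19734.
ΣO = 2.41411; factor = 12/ΣO = 4.97078.
Fe apfu = 0.27866 × 4.97078 = 1.385.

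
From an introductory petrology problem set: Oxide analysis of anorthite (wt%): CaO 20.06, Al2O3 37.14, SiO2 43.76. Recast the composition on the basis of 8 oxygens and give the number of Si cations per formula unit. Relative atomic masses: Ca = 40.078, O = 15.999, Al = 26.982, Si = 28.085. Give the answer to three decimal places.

20.06 wt% CaO ÷ 56.077 g/mol = 0.35772 mol, giving 0.35772 Ca and 0.35772 O.
37.14 wt% Al2O3 ÷ 101.961 g/mol = 0.36426 mol, giving 0.72852 Al and 1.09278 O.
43.76 wt% SiO2 ÷ 60.083 g/mol = 0.72833 mol, giving 0.72833 Si and 1.45666 O.
Oxygen sums to 2.90716; scaling by 8/2.90716 = 2.75183 puts the formula on 8 O.
Si: 0.72833 × 2.75183 = 2.004 atoms per formula unit.

2.004 Si apfu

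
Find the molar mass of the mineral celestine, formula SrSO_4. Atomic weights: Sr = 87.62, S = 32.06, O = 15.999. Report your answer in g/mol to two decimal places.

183.68 g/mol

Sr: 1 × 87.62 = 87.6200
S: 1 × 32.06 = 32.0600
O: 4 × 15.999 = 63.9960
Summing the contributions gives the formula mass.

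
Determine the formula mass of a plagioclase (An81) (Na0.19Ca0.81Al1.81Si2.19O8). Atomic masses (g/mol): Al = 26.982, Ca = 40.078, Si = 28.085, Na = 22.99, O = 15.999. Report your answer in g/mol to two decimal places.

275.17 g/mol

The formula mass is the sum 0.19×22.99 + 0.81×40.078 + 1.81×26.982 + 2.19×28.085 + 8×15.999.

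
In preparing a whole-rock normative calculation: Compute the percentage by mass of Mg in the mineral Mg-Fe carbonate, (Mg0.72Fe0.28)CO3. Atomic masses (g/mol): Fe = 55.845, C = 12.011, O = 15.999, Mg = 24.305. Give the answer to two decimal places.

18.79 wt%

Molar mass of (Mg0.72Fe0.28)CO3: 0.72·24.305 + 0.28·55.845 + 1·12.011 + 3·15.999 = 93.144 g/mol.
Mass of Mg per formula unit: 0.72 × 24.305 = 17.500 g.
Weight fraction Mg = 17.500 / 93.144 = 0.1879.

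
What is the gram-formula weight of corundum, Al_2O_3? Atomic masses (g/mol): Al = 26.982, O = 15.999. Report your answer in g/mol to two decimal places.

The formula mass is the sum 2*26.982 + 3*15.999.

101.96 g/mol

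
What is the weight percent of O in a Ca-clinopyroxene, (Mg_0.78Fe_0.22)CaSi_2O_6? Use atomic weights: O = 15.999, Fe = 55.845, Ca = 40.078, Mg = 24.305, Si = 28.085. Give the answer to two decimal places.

Molar mass of (Mg_0.78Fe_0.22)CaSi_2O_6: 0.78·24.305 + 0.22·55.845 + 1·40.078 + 2·28.085 + 6·15.999 = 223.486 g/mol.
Mass of O per formula unit: 6 × 15.999 = 95.994 g.
Weight fraction O = 95.994 / 223.486 = 0.4295.

42.95 weight percent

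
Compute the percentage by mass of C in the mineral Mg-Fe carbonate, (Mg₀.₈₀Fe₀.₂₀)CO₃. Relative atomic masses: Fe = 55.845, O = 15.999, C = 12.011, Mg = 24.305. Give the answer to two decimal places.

13.25 wt%

Molar mass of (Mg₀.₈₀Fe₀.₂₀)CO₃: 0.80×24.305 + 0.20×55.845 + 1×12.011 + 3×15.999 = 90.621 g/mol.
Mass of C per formula unit: 1 × 12.011 = 12.011 g.
Weight fraction C = 12.011 / 90.621 = 0.1325.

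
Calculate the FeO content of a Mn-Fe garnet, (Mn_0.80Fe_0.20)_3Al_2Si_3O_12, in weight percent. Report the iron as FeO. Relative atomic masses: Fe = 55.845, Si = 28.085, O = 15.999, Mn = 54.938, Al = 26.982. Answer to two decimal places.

8.70 wt%

Formula mass = 495.565 g/mol.
0.60 Fe → 0.6000 mol FeO per formula unit; M(FeO) = 71.844, so FeO mass = 43.106 g.
43.106/495.565 × 100 = 8.70 wt%.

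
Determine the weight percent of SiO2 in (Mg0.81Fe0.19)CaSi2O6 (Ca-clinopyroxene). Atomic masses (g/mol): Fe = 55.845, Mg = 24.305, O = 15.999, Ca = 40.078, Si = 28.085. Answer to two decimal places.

M((Mg0.81Fe0.19)CaSi2O6) = 222.540 g/mol; M(SiO2) = 60.083 g/mol.
Moles SiO2 per formula unit = 2 Si ÷ 1 = 2.0000.
SiO2 fraction = (2.0000 × 60.083) / 222.540 = 120.166/222.540 = 0.5400.

54.00 wt%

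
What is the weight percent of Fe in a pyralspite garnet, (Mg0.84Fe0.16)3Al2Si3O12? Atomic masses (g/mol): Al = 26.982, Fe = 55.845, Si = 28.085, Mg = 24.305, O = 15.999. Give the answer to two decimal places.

6.41 mass %

Molar mass of (Mg0.84Fe0.16)3Al2Si3O12: 2.52×24.305 + 0.48×55.845 + 2×26.982 + 3×28.085 + 12×15.999 = 418.261 g/mol.
Mass of Fe per formula unit: 0.48 × 55.845 = 26.806 g.
Weight fraction Fe = 26.806 / 418.261 = 0.0641.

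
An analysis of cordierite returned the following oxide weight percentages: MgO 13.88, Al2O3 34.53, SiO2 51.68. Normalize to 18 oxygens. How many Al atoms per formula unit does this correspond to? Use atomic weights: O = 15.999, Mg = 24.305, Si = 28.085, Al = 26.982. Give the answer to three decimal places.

3.958 Al apfu

MgO: 13.88/40.304 = 0.34438 mol → 0.34438 mol Mg, 0.34438 mol O.
Al2O3: 34.53/101.961 = 0.33866 mol → 0.67732 mol Al, 1.01598 mol O.
SiO2: 51.68/60.083 = 0.86014 mol → 0.86014 mol Si, 1.72028 mol O.
Total oxygen = 3.08064 mol. Normalization factor = 18/3.08064 = 5.84294.
Al per 18 O = 0.67732 × 5.84294 = 3.958.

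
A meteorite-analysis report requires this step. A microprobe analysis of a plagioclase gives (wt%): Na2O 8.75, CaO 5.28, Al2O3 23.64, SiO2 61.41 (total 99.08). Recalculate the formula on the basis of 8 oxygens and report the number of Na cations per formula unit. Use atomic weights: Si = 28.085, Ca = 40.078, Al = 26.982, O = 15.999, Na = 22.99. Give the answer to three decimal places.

8.75 wt% Na2O ÷ 61.979 g/mol = 0.14118 mol, giving 0.28236 Na and 0.14118 O.
5.28 wt% CaO ÷ 56.077 g/mol = 0.09416 mol, giving 0.09416 Ca and 0.09416 O.
23.64 wt% Al2O3 ÷ 101.961 g/mol = 0.23185 mol, giving 0.46370 Al and 0.69555 O.
61.41 wt% SiO2 ÷ 60.083 g/mol = 1.02209 mol, giving 1.02209 Si and 2.04418 O.
Oxygen sums to 2.97507; scaling by 8/2.97507 = 2.68901 puts the formula on 8 O.
Na: 0.28236 × 2.68901 = 0.759 atoms per formula unit.

0.759 Na apfu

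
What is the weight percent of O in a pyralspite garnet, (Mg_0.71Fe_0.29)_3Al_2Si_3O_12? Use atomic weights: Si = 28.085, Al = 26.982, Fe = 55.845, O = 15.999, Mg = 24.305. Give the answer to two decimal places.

Formula mass = 2.13×24.305 + 0.87×55.845 + 2×26.982 + 3×28.085 + 12×15.999 = 430.562 g/mol, of which 191.988 g is O.
So O makes up 191.988/430.562 = 0.4459 of the mass, i.e. 44.59%.

44.59 wt%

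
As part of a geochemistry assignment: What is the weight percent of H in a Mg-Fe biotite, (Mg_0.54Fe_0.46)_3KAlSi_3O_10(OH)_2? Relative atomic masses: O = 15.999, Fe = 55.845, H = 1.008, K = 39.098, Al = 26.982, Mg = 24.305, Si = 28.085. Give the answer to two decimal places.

Formula mass = 1.62·24.305 + 1.38·55.845 + 1·39.098 + 1·26.982 + 3·28.085 + 12·15.999 + 2·1.008 = 460.779 g/mol, of which 2.016 g is H.
So H makes up 2.016/460.779 = 0.0044 of the mass, i.e. 0.44%.

0.44 weight percent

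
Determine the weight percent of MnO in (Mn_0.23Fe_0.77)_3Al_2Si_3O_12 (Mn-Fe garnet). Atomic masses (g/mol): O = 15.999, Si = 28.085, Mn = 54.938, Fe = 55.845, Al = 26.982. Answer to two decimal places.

Molar mass of (Mn_0.23Fe_0.77)_3Al_2Si_3O_12 = 0.69·54.938 + 2.31·55.845 + 2·26.982 + 3·28.085 + 12·15.999 = 497.116 g/mol.
Each formula unit contains 0.69 Mn, equivalent to 0.69/1 = 0.6900 mol MnO.
M(MnO) = 1×54.938 + 1×15.999 = 70.937 g/mol.
Mass of MnO per formula unit = 0.6900 × 70.937 = 48.947 g.
MnO wt% = 48.947 / 497.116 × 100 = 9.85%.

9.85 wt%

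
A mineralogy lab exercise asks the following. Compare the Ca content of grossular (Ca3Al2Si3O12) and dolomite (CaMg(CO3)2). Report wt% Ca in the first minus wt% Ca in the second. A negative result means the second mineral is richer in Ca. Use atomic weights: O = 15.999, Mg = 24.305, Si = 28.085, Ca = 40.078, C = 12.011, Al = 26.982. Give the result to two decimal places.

4.96 percentage points

First mineral: 120.234 g Ca in 450.441 g formula = 26.69 wt% Ca.
Second mineral: 40.078 g Ca in 184.399 g formula = 21.73 wt% Ca.
26.69% − 21.73% gives a difference of 4.96 percentage points.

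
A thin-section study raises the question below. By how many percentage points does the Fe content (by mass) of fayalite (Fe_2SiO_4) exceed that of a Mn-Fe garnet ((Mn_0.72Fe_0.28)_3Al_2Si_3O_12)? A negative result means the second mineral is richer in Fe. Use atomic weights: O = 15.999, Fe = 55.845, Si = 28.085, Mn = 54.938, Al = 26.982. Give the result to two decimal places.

45.35 percentage points

Fe in Fe_2SiO_4: molar mass 203.771 g/mol; 2×55.845 = 111.690 g → 54.81 wt%.
Fe in (Mn_0.72Fe_0.28)_3Al_2Si_3O_12: molar mass 495.783 g/mol; 0.84×55.845 = 46.910 g → 9.46 wt%.
Difference = 54.81 − 9.46 = 45.35 percentage points.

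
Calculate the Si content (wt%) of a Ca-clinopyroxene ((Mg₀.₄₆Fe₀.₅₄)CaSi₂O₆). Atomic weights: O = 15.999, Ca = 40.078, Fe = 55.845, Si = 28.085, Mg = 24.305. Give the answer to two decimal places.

24.05 wt%

Formula mass = 0.46·24.305 + 0.54·55.845 + 1·40.078 + 2·28.085 + 6·15.999 = 233.579 g/mol, of which 56.170 g is Si.
So Si makes up 56.170/233.579 = 0.2405 of the mass, i.e. 24.05%.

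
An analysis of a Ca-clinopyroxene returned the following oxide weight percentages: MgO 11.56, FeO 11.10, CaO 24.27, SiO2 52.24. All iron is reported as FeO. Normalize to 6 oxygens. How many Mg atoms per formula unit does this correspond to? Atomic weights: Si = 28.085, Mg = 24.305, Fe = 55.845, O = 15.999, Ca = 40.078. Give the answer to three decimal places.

MgO (M=40.304): mol = 0.28682; Mg = 0.28682, O = 0.28682.
FeO (M=71.844): mol = 0.15450; Fe = 0.15450, O = 0.15450.
CaO (M=56.077): mol = 0.43280; Ca = 0.43280, O = 0.43280.
SiO2 (M=60.083): mol = 0.86946; Si = 0.86946, O = 1.73892.
ΣO = 2.61304; factor = 6/ΣO = 2.29618.
Mg apfu = 0.28682 × 2.29618 = 0.659.

0.659 Mg apfu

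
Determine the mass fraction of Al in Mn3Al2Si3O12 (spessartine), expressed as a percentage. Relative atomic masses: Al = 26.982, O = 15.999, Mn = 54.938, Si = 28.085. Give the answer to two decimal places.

Formula mass = 3·54.938 + 2·26.982 + 3·28.085 + 12·15.999 = 495.021 g/mol, of which 53.964 g is Al.
So Al makes up 53.964/495.021 = 0.1090 of the mass, i.e. 10.90%.

10.90 weight percent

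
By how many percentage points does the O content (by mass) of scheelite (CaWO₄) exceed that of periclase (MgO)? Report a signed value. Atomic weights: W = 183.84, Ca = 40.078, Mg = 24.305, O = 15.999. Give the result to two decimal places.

O in CaWO₄: molar mass 287.914 g/mol; 4×15.999 = 63.996 g → 22.23 wt%.
O in MgO: molar mass 40.304 g/mol; 1×15.999 = 15.999 g → 39.70 wt%.
Difference = 22.23 − 39.70 = -17.47 percentage points.

-17.47 percentage points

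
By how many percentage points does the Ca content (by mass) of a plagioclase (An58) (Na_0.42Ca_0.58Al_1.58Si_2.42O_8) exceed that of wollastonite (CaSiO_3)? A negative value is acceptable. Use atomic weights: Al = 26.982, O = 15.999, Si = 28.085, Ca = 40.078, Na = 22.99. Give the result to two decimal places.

First mineral: 23.245 g Ca in 271.490 g formula = 8.56 wt% Ca.
Second mineral: 40.078 g Ca in 116.160 g formula = 34.50 wt% Ca.
8.56% − 34.50% gives a difference of -25.94 percentage points.

-25.94 percentage points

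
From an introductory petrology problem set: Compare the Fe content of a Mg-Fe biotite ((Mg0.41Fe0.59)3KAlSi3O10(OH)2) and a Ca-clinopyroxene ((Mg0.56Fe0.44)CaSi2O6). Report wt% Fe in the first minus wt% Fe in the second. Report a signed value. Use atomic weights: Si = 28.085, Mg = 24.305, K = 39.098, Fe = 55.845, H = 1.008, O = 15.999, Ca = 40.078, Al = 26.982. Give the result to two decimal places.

10.23 percentage points

Fe in (Mg0.41Fe0.59)3KAlSi3O10(OH)2: molar mass 473.080 g/mol; 1.77×55.845 = 98.846 g → 20.89 wt%.
Fe in (Mg0.56Fe0.44)CaSi2O6: molar mass 230.425 g/mol; 0.44×55.845 = 24.572 g → 10.66 wt%.
Difference = 20.89 − 10.66 = 10.23 percentage points.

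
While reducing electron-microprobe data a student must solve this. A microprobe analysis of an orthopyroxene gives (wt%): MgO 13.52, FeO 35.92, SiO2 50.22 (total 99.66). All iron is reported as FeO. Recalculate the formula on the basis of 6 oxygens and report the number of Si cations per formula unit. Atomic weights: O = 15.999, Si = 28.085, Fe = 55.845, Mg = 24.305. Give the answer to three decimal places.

2.000 Si apfu

MgO (M=40.304): mol = 0.33545; Mg = 0.33545, O = 0.33545.
FeO (M=71.844): mol = 0.49997; Fe = 0.49997, O = 0.49997.
SiO2 (M=60.083): mol = 0.83584; Si = 0.83584, O = 1.67168.
ΣO = 2.50710; factor = 6/ΣO = 2.39320.
Si apfu = 0.83584 × 2.39320 = 2.000.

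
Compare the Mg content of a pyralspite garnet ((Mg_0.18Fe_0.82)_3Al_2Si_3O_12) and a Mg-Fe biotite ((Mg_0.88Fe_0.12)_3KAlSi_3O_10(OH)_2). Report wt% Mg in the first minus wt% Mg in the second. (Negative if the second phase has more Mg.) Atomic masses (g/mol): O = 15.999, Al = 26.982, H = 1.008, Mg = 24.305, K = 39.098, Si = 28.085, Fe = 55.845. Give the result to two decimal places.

M((Mg_0.18Fe_0.82)_3Al_2Si_3O_12) = 480.710 g/mol, so wt% Mg = 13.125/480.710 × 100 = 2.73%.
M((Mg_0.88Fe_0.12)_3KAlSi_3O_10(OH)_2) = 428.608 g/mol, so wt% Mg = 64.165/428.608 × 100 = 14.97%.
2.73 − 14.97 = -12.24 pp.

-12.24 percentage points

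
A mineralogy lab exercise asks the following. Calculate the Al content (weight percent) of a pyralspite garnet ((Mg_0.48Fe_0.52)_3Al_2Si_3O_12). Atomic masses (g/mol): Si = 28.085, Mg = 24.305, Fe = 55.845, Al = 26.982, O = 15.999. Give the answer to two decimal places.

M((Mg_0.48Fe_0.52)_3Al_2Si_3O_12) = 452.324 g/mol.
Al contributes 2 × 26.982 = 53.964 g per mole.
53.964/452.324 = 0.1193 → 11.93%.

11.93 weight percent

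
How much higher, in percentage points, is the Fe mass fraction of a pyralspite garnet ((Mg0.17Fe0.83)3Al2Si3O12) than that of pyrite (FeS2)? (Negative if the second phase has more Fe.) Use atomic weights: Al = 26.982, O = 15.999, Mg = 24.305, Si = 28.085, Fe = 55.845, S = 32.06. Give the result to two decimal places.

-17.68 percentage points

M((Mg0.17Fe0.83)3Al2Si3O12) = 481.657 g/mol, so wt% Fe = 139.054/481.657 × 100 = 28.87%.
M(FeS2) = 119.965 g/mol, so wt% Fe = 55.845/119.965 × 100 = 46.55%.
28.87 − 46.55 = -17.68 pp.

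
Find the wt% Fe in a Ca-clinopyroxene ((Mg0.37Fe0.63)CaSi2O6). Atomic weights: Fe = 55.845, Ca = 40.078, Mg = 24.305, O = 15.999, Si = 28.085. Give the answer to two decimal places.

14.88 weight percent

Formula mass = 0.37·24.305 + 0.63·55.845 + 1·40.078 + 2·28.085 + 6·15.999 = 236.417 g/mol, of which 35.182 g is Fe.
So Fe makes up 35.182/236.417 = 0.1488 of the mass, i.e. 14.88%.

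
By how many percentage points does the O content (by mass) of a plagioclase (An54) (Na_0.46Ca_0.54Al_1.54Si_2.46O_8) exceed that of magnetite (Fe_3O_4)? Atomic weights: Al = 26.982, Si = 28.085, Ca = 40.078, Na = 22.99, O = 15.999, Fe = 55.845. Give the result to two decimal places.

19.62 percentage points

O in Na_0.46Ca_0.54Al_1.54Si_2.46O_8: molar mass 270.851 g/mol; 8×15.999 = 127.992 g → 47.26 wt%.
O in Fe_3O_4: molar mass 231.531 g/mol; 4×15.999 = 63.996 g → 27.64 wt%.
Difference = 47.26 − 27.64 = 19.62 percentage points.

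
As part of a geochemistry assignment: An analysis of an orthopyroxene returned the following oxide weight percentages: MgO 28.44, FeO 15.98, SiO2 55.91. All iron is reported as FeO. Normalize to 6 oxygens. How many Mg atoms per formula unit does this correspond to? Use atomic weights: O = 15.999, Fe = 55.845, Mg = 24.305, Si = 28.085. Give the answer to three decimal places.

28.44 wt% MgO ÷ 40.304 g/mol = 0.70564 mol, giving 0.70564 Mg and 0.70564 O.
15.98 wt% FeO ÷ 71.844 g/mol = 0.22243 mol, giving 0.22243 Fe and 0.22243 O.
55.91 wt% SiO2 ÷ 60.083 g/mol = 0.93055 mol, giving 0.93055 Si and 1.86110 O.
Oxygen sums to 2.78917; scaling by 6/2.78917 = 2.15118 puts the formula on 6 O.
Mg: 0.70564 × 2.15118 = 1.518 atoms per formula unit.

1.518 Mg apfu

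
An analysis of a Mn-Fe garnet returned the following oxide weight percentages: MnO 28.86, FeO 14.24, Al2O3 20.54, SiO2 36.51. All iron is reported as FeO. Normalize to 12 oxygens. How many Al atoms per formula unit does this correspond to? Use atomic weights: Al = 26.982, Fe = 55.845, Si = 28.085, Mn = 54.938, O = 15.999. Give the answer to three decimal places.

MnO (M=70.937): mol = 0.40684; Mn = 0.40684, O = 0.40684.
FeO (M=71.844): mol = 0.19821; Fe = 0.19821, O = 0.19821.
Al2O3 (M=101.961): mol = 0.20145; Al = 0.40290, O = 0.60435.
SiO2 (M=60.083): mol = 0.60766; Si = 0.60766, O = 1.21532.
ΣO = 2.42472; factor = 12/ΣO = 4.94903.
Al apfu = 0.40290 × 4.94903 = 1.994.

1.994 Al apfu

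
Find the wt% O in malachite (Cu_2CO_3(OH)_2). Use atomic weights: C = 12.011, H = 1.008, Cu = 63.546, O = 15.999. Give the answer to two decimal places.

Formula mass = 2·63.546 + 1·12.011 + 5·15.999 + 2·1.008 = 221.114 g/mol, of which 79.995 g is O.
So O makes up 79.995/221.114 = 0.3618 of the mass, i.e. 36.18%.

36.18 wt%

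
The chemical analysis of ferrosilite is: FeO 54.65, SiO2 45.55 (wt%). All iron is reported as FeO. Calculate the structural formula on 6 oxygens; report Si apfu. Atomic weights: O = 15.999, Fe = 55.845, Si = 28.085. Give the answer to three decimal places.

1.998 Si apfu

FeO: 54.65/71.844 = 0.76068 mol → 0.76068 mol Fe, 0.76068 mol O.
SiO2: 45.55/60.083 = 0.75812 mol → 0.75812 mol Si, 1.51624 mol O.
Total oxygen = 2.27692 mol. Normalization factor = 6/2.27692 = 2.63514.
Si per 6 O = 0.75812 × 2.63514 = 1.998.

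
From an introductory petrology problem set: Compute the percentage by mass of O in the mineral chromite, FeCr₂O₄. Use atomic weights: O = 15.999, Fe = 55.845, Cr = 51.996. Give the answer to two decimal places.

Formula mass = 1·55.845 + 2·51.996 + 4·15.999 = 223.833 g/mol, of which 63.996 g is O.
So O makes up 63.996/223.833 = 0.2859 of the mass, i.e. 28.59%.

28.59 weight percent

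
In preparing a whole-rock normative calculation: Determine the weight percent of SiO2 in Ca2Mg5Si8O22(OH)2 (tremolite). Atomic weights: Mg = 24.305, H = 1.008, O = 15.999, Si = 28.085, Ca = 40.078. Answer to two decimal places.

59.17 wt%

Formula mass = 812.353 g/mol.
8 Si → 8.0000 mol SiO2 per formula unit; M(SiO2) = 60.083, so SiO2 mass = 480.664 g.
480.664/812.353 × 100 = 59.17 wt%.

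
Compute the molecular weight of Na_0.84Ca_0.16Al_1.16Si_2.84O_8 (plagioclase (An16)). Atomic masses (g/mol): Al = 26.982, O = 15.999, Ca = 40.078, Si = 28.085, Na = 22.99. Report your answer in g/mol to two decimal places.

M = 0.84*22.99 + 0.16*40.078 + 1.16*26.982 + 2.84*28.085 + 8*15.999

264.78 g/mol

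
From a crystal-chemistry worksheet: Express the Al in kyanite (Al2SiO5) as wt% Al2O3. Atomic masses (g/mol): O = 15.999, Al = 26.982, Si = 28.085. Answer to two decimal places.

Molar mass of Al2SiO5 = 2×26.982 + 1×28.085 + 5×15.999 = 162.044 g/mol.
Each formula unit contains 2 Al, equivalent to 2/2 = 1.0000 mol Al2O3.
M(Al2O3) = 2×26.982 + 3×15.999 = 101.961 g/mol.
Mass of Al2O3 per formula unit = 1.0000 × 101.961 = 101.961 g.
Al2O3 wt% = 101.961 / 162.044 × 100 = 62.92%.

62.92 wt%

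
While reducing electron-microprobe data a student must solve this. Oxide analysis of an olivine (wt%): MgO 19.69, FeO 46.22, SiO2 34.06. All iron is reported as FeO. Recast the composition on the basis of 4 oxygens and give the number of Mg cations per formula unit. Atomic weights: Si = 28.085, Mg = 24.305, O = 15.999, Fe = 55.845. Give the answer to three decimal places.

0.863 Mg apfu

MgO: 19.69/40.304 = 0.48854 mol → 0.48854 mol Mg, 0.48854 mol O.
FeO: 46.22/71.844 = 0.64334 mol → 0.64334 mol Fe, 0.64334 mol O.
SiO2: 34.06/60.083 = 0.56688 mol → 0.56688 mol Si, 1.13376 mol O.
Total oxygen = 2.26564 mol. Normalization factor = 4/2.26564 = 1.76551.
Mg per 4 O = 0.48854 × 1.76551 = 0.863.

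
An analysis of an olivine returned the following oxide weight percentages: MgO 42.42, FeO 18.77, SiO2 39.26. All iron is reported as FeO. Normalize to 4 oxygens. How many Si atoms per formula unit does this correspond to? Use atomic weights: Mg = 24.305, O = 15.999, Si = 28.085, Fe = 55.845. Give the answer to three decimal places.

MgO (M=40.304): mol = 1.05250; Mg = 1.05250, O = 1.05250.
FeO (M=71.844): mol = 0.26126; Fe = 0.26126, O = 0.26126.
SiO2 (M=60.083): mol = 0.65343; Si = 0.65343, O = 1.30686.
ΣO = 2.62062; factor = 4/ΣO = 1.52636.
Si apfu = 0.65343 × 1.52636 = 0.997.

0.997 Si apfu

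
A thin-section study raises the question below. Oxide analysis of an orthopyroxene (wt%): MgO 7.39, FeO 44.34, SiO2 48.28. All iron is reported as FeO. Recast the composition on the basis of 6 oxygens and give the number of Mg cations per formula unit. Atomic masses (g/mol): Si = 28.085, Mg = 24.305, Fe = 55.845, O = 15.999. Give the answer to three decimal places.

0.457 Mg apfu

MgO (M=40.304): mol = 0.18336; Mg = 0.18336, O = 0.18336.
FeO (M=71.844): mol = 0.61717; Fe = 0.61717, O = 0.61717.
SiO2 (M=60.083): mol = 0.80356; Si = 0.80356, O = 1.60712.
ΣO = 2.40765; factor = 6/ΣO = 2.49206.
Mg apfu = 0.18336 × 2.49206 = 0.457.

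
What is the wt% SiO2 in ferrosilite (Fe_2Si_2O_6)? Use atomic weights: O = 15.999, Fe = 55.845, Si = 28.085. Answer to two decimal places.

45.54 wt%

M(Fe_2Si_2O_6) = 263.854 g/mol; M(SiO2) = 60.083 g/mol.
Moles SiO2 per formula unit = 2 Si ÷ 1 = 2.0000.
SiO2 fraction = (2.0000 × 60.083) / 263.854 = 120.166/263.854 = 0.4554.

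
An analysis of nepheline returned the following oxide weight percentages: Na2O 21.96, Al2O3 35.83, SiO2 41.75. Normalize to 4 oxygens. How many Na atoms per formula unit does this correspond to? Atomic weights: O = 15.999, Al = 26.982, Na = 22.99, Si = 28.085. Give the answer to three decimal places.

1.013 Na apfu

Na2O (M=61.979): mol = 0.35431; Na = 0.70862, O = 0.35431.
Al2O3 (M=101.961): mol = 0.35141; Al = 0.70282, O = 1.05423.
SiO2 (M=60.083): mol = 0.69487; Si = 0.69487, O = 1.38974.
ΣO = 2.79828; factor = 4/ΣO = 1.42945.
Na apfu = 0.70862 × 1.42945 = 1.013.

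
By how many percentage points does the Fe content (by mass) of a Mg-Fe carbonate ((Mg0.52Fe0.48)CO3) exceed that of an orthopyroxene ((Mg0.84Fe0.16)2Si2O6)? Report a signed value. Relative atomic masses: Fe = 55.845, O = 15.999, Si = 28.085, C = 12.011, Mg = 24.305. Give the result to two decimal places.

18.48 percentage points

First mineral: 26.806 g Fe in 99.452 g formula = 26.95 wt% Fe.
Second mineral: 17.870 g Fe in 210.867 g formula = 8.47 wt% Fe.
26.95% − 8.47% gives a difference of 18.48 percentage points.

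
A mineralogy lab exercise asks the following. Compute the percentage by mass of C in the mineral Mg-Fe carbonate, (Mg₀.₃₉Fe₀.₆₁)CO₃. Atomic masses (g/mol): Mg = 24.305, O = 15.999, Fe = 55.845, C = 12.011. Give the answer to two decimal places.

M((Mg₀.₃₉Fe₀.₆₁)CO₃) = 103.552 g/mol.
C contributes 1 × 12.011 = 12.011 g per mole.
12.011/103.552 = 0.1160 → 11.60%.

11.60 wt%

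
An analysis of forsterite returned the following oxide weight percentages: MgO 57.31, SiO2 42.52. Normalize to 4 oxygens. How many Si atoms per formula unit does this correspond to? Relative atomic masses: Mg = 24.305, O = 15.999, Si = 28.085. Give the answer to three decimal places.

MgO: 57.31/40.304 = 1.42194 mol → 1.42194 mol Mg, 1.42194 mol O.
SiO2: 42.52/60.083 = 0.70769 mol → 0.70769 mol Si, 1.41538 mol O.
Total oxygen = 2.83732 mol. Normalization factor = 4/2.83732 = 1.40978.
Si per 4 O = 0.70769 × 1.40978 = 0.998.

0.998 Si apfu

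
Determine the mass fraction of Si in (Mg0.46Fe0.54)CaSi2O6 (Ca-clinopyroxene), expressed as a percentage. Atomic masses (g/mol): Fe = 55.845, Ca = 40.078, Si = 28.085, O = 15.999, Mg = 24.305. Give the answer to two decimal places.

24.05 weight percent

Molar mass of (Mg0.46Fe0.54)CaSi2O6: 0.46·24.305 + 0.54·55.845 + 1·40.078 + 2·28.085 + 6·15.999 = 233.579 g/mol.
Mass of Si per formula unit: 2 × 28.085 = 56.170 g.
Weight fraction Si = 56.170 / 233.579 = 0.2405.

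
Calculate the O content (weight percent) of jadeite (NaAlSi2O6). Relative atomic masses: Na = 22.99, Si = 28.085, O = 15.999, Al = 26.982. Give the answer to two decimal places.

M(NaAlSi2O6) = 202.136 g/mol.
O contributes 6 × 15.999 = 95.994 g per mole.
95.994/202.136 = 0.4749 → 47.49%.

47.49 weight percent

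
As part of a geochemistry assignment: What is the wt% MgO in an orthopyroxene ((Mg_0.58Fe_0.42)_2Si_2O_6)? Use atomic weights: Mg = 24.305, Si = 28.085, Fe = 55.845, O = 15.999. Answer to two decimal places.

20.57 wt%

Molar mass of (Mg_0.58Fe_0.42)_2Si_2O_6 = 1.16·24.305 + 0.84·55.845 + 2·28.085 + 6·15.999 = 227.268 g/mol.
Each formula unit contains 1.16 Mg, equivalent to 1.16/1 = 1.1600 mol MgO.
M(MgO) = 1×24.305 + 1×15.999 = 40.304 g/mol.
Mass of MgO per formula unit = 1.1600 × 40.304 = 46.753 g.
MgO wt% = 46.753 / 227.268 × 100 = 20.57%.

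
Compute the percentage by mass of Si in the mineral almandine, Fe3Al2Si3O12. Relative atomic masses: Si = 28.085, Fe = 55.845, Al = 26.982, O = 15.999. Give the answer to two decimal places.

Molar mass of Fe3Al2Si3O12: 3·55.845 + 2·26.982 + 3·28.085 + 12·15.999 = 497.742 g/mol.
Mass of Si per formula unit: 3 × 28.085 = 84.255 g.
Weight fraction Si = 84.255 / 497.742 = 0.1693.

16.93 weight percent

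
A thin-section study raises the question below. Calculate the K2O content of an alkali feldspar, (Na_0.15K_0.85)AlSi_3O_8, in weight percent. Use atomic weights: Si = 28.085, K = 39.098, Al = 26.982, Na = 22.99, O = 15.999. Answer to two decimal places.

M((Na_0.15K_0.85)AlSi_3O_8) = 275.911 g/mol; M(K2O) = 94.195 g/mol.
Moles K2O per formula unit = 0.85 K ÷ 2 = 0.4250.
K2O fraction = (0.4250 × 94.195) / 275.911 = 40.033/275.911 = 0.1451.

14.51 wt%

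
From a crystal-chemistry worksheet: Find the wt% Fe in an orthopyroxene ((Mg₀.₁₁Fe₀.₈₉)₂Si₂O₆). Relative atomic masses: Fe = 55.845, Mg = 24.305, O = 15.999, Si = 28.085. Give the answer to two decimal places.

Molar mass of (Mg₀.₁₁Fe₀.₈₉)₂Si₂O₆: 0.22·24.305 + 1.78·55.845 + 2·28.085 + 6·15.999 = 256.915 g/mol.
Mass of Fe per formula unit: 1.78 × 55.845 = 99.404 g.
Weight fraction Fe = 99.404 / 256.915 = 0.3869.

38.69 mass %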